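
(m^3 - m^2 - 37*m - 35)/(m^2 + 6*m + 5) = m - 7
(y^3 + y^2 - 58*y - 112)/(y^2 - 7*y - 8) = (y^2 + 9*y + 14)/(y + 1)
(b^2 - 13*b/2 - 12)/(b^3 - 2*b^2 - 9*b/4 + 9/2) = 2*(b - 8)/(2*b^2 - 7*b + 6)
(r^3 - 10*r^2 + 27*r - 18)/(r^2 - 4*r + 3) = r - 6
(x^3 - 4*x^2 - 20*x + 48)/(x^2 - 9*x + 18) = (x^2 + 2*x - 8)/(x - 3)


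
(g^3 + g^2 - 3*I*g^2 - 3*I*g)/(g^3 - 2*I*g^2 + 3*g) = (g + 1)/(g + I)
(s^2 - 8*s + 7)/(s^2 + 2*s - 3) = (s - 7)/(s + 3)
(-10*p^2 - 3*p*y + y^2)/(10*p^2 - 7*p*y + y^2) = (2*p + y)/(-2*p + y)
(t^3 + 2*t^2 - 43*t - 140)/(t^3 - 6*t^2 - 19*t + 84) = (t + 5)/(t - 3)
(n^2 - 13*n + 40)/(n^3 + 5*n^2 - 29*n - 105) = (n - 8)/(n^2 + 10*n + 21)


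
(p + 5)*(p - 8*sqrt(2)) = p^2 - 8*sqrt(2)*p + 5*p - 40*sqrt(2)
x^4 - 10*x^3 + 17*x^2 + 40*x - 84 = (x - 7)*(x - 3)*(x - 2)*(x + 2)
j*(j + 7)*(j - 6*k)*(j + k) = j^4 - 5*j^3*k + 7*j^3 - 6*j^2*k^2 - 35*j^2*k - 42*j*k^2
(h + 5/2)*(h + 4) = h^2 + 13*h/2 + 10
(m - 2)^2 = m^2 - 4*m + 4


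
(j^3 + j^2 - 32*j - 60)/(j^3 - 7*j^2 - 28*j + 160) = (j^2 - 4*j - 12)/(j^2 - 12*j + 32)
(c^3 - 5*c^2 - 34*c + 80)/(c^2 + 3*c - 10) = c - 8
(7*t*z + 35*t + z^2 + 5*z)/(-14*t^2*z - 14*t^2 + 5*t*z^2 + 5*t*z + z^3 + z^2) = (z + 5)/(-2*t*z - 2*t + z^2 + z)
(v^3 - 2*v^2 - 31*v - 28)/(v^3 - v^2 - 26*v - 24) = (v - 7)/(v - 6)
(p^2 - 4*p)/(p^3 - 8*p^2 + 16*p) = 1/(p - 4)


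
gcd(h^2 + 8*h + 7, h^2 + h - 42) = h + 7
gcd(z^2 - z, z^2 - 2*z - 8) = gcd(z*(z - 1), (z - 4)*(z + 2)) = 1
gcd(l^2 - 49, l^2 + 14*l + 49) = l + 7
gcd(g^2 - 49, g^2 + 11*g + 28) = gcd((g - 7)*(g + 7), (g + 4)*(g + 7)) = g + 7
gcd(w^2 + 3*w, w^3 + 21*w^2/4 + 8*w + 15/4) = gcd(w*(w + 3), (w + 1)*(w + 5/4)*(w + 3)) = w + 3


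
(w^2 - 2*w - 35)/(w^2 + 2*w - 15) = (w - 7)/(w - 3)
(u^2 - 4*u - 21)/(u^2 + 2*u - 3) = (u - 7)/(u - 1)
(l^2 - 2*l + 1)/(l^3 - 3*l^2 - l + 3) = (l - 1)/(l^2 - 2*l - 3)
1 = 1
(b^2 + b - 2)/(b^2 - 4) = (b - 1)/(b - 2)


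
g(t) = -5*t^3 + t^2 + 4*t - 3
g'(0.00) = 4.00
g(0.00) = -3.00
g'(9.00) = -1193.00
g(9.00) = -3531.00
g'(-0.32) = 1.82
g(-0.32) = -4.01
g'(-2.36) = -84.26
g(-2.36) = 58.85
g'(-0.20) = 3.00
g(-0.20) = -3.72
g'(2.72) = -101.54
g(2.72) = -85.34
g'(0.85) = -5.14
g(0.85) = -1.95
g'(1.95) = -49.14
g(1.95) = -28.47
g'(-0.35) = 1.46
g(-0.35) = -4.06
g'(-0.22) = 2.83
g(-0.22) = -3.78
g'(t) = -15*t^2 + 2*t + 4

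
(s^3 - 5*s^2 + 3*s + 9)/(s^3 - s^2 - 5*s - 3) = (s - 3)/(s + 1)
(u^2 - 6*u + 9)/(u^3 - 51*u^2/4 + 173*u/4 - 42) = 4*(u - 3)/(4*u^2 - 39*u + 56)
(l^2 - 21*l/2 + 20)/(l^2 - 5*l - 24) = (l - 5/2)/(l + 3)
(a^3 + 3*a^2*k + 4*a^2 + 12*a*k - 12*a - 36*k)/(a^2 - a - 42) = (a^2 + 3*a*k - 2*a - 6*k)/(a - 7)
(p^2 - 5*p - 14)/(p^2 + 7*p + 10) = (p - 7)/(p + 5)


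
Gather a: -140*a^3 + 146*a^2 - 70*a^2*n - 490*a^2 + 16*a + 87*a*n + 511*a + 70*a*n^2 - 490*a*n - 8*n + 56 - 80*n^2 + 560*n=-140*a^3 + a^2*(-70*n - 344) + a*(70*n^2 - 403*n + 527) - 80*n^2 + 552*n + 56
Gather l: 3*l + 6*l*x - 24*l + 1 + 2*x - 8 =l*(6*x - 21) + 2*x - 7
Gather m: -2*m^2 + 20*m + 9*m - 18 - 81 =-2*m^2 + 29*m - 99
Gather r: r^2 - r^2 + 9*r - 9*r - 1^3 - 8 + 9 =0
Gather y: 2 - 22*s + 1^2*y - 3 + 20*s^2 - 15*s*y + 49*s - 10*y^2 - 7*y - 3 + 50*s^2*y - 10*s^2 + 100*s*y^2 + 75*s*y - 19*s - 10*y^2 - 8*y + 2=10*s^2 + 8*s + y^2*(100*s - 20) + y*(50*s^2 + 60*s - 14) - 2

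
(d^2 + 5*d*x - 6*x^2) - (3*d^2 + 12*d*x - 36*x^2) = -2*d^2 - 7*d*x + 30*x^2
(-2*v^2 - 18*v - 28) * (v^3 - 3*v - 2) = -2*v^5 - 18*v^4 - 22*v^3 + 58*v^2 + 120*v + 56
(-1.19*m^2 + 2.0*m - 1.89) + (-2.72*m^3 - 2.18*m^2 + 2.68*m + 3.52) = -2.72*m^3 - 3.37*m^2 + 4.68*m + 1.63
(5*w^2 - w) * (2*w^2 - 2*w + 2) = 10*w^4 - 12*w^3 + 12*w^2 - 2*w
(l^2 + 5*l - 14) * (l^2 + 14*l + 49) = l^4 + 19*l^3 + 105*l^2 + 49*l - 686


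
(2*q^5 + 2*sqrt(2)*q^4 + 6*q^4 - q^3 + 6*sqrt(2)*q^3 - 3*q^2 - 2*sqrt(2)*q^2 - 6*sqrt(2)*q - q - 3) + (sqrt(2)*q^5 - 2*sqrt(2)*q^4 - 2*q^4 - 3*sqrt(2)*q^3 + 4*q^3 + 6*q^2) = sqrt(2)*q^5 + 2*q^5 + 4*q^4 + 3*q^3 + 3*sqrt(2)*q^3 - 2*sqrt(2)*q^2 + 3*q^2 - 6*sqrt(2)*q - q - 3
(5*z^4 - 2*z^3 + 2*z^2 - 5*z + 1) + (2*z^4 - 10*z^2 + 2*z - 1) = 7*z^4 - 2*z^3 - 8*z^2 - 3*z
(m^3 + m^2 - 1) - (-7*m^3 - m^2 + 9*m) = 8*m^3 + 2*m^2 - 9*m - 1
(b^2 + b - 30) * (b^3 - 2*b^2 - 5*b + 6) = b^5 - b^4 - 37*b^3 + 61*b^2 + 156*b - 180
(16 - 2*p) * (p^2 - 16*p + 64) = -2*p^3 + 48*p^2 - 384*p + 1024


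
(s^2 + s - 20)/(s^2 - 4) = (s^2 + s - 20)/(s^2 - 4)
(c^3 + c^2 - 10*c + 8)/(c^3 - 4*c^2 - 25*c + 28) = (c - 2)/(c - 7)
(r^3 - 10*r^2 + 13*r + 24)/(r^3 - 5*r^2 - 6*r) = (r^2 - 11*r + 24)/(r*(r - 6))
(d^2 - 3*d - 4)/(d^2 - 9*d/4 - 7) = 4*(d + 1)/(4*d + 7)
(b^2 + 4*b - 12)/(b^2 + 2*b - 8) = (b + 6)/(b + 4)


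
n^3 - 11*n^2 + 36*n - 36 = (n - 6)*(n - 3)*(n - 2)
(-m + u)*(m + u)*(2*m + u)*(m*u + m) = -2*m^4*u - 2*m^4 - m^3*u^2 - m^3*u + 2*m^2*u^3 + 2*m^2*u^2 + m*u^4 + m*u^3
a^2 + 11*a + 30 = (a + 5)*(a + 6)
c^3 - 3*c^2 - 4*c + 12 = (c - 3)*(c - 2)*(c + 2)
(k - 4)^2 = k^2 - 8*k + 16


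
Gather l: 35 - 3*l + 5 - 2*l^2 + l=-2*l^2 - 2*l + 40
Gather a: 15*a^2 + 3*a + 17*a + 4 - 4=15*a^2 + 20*a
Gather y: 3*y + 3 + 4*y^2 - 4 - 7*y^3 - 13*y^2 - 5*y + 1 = -7*y^3 - 9*y^2 - 2*y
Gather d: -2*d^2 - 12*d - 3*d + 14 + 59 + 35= -2*d^2 - 15*d + 108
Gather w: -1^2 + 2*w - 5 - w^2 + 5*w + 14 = -w^2 + 7*w + 8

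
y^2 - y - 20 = (y - 5)*(y + 4)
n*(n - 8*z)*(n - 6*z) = n^3 - 14*n^2*z + 48*n*z^2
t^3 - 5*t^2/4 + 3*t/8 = t*(t - 3/4)*(t - 1/2)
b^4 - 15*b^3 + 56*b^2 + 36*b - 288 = (b - 8)*(b - 6)*(b - 3)*(b + 2)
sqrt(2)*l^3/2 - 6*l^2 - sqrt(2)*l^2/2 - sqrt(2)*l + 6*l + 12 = (l - 2)*(l - 6*sqrt(2))*(sqrt(2)*l/2 + sqrt(2)/2)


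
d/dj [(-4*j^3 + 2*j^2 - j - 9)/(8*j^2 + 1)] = (-32*j^4 - 4*j^2 + 148*j - 1)/(64*j^4 + 16*j^2 + 1)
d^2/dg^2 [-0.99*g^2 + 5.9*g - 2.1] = -1.98000000000000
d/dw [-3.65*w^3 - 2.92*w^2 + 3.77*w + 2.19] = -10.95*w^2 - 5.84*w + 3.77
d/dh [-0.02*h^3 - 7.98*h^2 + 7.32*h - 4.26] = -0.06*h^2 - 15.96*h + 7.32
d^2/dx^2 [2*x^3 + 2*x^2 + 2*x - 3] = 12*x + 4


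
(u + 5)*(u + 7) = u^2 + 12*u + 35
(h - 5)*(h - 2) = h^2 - 7*h + 10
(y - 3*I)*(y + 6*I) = y^2 + 3*I*y + 18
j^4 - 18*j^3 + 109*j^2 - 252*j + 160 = (j - 8)*(j - 5)*(j - 4)*(j - 1)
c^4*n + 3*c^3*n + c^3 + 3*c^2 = c^2*(c + 3)*(c*n + 1)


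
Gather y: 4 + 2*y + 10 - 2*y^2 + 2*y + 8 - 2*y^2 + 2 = -4*y^2 + 4*y + 24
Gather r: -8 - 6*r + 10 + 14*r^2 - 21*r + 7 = 14*r^2 - 27*r + 9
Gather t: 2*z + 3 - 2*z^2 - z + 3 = -2*z^2 + z + 6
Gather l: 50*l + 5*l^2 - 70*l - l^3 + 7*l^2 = -l^3 + 12*l^2 - 20*l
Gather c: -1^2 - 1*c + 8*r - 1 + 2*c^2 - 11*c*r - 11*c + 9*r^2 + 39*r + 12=2*c^2 + c*(-11*r - 12) + 9*r^2 + 47*r + 10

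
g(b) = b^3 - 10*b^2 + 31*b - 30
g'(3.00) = -2.00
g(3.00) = 0.00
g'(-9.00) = 454.00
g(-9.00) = -1848.00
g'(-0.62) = 44.55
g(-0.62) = -53.30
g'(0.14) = 28.26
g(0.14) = -25.85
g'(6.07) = 20.13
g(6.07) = 13.37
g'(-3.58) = 141.05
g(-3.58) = -315.03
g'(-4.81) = 196.61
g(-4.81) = -521.76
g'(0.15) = 28.07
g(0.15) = -25.57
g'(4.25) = 0.19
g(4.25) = -2.11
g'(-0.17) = 34.49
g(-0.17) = -35.56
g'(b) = 3*b^2 - 20*b + 31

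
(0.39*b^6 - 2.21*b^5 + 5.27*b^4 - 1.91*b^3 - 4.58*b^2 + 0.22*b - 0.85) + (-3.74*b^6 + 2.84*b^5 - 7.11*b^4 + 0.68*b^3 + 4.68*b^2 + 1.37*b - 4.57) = -3.35*b^6 + 0.63*b^5 - 1.84*b^4 - 1.23*b^3 + 0.0999999999999996*b^2 + 1.59*b - 5.42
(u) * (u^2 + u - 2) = u^3 + u^2 - 2*u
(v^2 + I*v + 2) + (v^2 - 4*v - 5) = 2*v^2 - 4*v + I*v - 3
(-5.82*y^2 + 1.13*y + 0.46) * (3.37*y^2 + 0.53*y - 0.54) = -19.6134*y^4 + 0.723499999999999*y^3 + 5.2919*y^2 - 0.3664*y - 0.2484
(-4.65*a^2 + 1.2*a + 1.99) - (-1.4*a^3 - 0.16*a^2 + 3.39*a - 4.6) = 1.4*a^3 - 4.49*a^2 - 2.19*a + 6.59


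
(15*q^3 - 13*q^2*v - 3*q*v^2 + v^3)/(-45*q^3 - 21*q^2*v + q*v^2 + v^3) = (-q + v)/(3*q + v)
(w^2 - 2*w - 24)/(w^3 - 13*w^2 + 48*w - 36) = (w + 4)/(w^2 - 7*w + 6)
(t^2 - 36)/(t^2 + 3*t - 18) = (t - 6)/(t - 3)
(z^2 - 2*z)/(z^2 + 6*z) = (z - 2)/(z + 6)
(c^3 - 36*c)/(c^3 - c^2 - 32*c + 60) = c*(c - 6)/(c^2 - 7*c + 10)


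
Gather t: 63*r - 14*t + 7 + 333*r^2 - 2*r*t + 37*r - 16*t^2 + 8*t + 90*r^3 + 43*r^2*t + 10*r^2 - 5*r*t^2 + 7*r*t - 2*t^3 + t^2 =90*r^3 + 343*r^2 + 100*r - 2*t^3 + t^2*(-5*r - 15) + t*(43*r^2 + 5*r - 6) + 7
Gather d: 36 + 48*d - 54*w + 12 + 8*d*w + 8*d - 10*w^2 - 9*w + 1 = d*(8*w + 56) - 10*w^2 - 63*w + 49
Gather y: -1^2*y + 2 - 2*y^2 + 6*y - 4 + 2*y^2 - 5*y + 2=0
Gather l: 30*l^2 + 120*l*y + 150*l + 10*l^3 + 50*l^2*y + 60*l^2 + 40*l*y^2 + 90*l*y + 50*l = 10*l^3 + l^2*(50*y + 90) + l*(40*y^2 + 210*y + 200)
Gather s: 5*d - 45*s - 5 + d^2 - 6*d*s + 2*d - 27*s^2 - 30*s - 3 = d^2 + 7*d - 27*s^2 + s*(-6*d - 75) - 8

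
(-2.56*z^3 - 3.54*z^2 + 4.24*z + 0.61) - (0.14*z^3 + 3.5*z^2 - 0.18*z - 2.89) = -2.7*z^3 - 7.04*z^2 + 4.42*z + 3.5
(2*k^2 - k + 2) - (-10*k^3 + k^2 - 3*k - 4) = 10*k^3 + k^2 + 2*k + 6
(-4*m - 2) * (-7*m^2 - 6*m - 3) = 28*m^3 + 38*m^2 + 24*m + 6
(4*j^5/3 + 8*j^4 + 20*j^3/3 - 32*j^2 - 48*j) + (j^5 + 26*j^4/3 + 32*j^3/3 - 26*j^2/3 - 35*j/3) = 7*j^5/3 + 50*j^4/3 + 52*j^3/3 - 122*j^2/3 - 179*j/3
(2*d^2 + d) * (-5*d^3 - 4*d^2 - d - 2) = -10*d^5 - 13*d^4 - 6*d^3 - 5*d^2 - 2*d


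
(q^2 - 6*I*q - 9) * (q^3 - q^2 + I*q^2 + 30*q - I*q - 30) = q^5 - q^4 - 5*I*q^4 + 27*q^3 + 5*I*q^3 - 27*q^2 - 189*I*q^2 - 270*q + 189*I*q + 270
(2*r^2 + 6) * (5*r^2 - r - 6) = 10*r^4 - 2*r^3 + 18*r^2 - 6*r - 36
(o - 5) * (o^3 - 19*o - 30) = o^4 - 5*o^3 - 19*o^2 + 65*o + 150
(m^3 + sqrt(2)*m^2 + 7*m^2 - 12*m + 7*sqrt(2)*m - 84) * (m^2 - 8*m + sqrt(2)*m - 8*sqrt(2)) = m^5 - m^4 + 2*sqrt(2)*m^4 - 66*m^3 - 2*sqrt(2)*m^3 - 124*sqrt(2)*m^2 + 10*m^2 + 12*sqrt(2)*m + 560*m + 672*sqrt(2)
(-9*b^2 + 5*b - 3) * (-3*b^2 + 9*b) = 27*b^4 - 96*b^3 + 54*b^2 - 27*b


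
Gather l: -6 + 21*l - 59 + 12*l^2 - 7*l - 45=12*l^2 + 14*l - 110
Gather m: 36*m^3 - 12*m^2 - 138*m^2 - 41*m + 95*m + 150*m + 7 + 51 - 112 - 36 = 36*m^3 - 150*m^2 + 204*m - 90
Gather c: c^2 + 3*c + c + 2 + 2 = c^2 + 4*c + 4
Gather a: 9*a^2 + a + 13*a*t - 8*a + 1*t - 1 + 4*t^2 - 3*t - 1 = 9*a^2 + a*(13*t - 7) + 4*t^2 - 2*t - 2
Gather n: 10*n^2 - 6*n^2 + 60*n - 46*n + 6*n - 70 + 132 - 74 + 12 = 4*n^2 + 20*n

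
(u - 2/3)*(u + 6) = u^2 + 16*u/3 - 4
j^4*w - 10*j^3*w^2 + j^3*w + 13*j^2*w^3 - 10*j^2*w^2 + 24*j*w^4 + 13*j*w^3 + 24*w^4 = (j - 8*w)*(j - 3*w)*(j + w)*(j*w + w)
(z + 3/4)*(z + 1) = z^2 + 7*z/4 + 3/4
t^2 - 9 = (t - 3)*(t + 3)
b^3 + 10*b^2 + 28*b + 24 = (b + 2)^2*(b + 6)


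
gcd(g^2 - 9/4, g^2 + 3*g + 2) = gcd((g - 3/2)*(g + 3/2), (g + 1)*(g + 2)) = 1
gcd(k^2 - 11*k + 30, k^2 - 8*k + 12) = k - 6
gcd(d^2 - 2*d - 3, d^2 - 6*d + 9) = d - 3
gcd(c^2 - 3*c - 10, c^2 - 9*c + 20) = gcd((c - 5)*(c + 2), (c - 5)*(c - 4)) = c - 5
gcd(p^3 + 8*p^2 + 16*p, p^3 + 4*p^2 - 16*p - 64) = p^2 + 8*p + 16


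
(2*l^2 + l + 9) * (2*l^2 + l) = 4*l^4 + 4*l^3 + 19*l^2 + 9*l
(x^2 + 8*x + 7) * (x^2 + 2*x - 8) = x^4 + 10*x^3 + 15*x^2 - 50*x - 56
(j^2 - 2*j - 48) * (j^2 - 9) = j^4 - 2*j^3 - 57*j^2 + 18*j + 432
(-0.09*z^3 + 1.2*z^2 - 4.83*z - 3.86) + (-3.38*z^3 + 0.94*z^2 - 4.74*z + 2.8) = -3.47*z^3 + 2.14*z^2 - 9.57*z - 1.06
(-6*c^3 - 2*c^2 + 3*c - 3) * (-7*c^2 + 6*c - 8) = 42*c^5 - 22*c^4 + 15*c^3 + 55*c^2 - 42*c + 24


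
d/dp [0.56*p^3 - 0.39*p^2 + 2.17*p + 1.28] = 1.68*p^2 - 0.78*p + 2.17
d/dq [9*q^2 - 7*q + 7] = 18*q - 7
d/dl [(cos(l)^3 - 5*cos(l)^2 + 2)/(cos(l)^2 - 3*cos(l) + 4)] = (-cos(l)^4 + 6*cos(l)^3 - 27*cos(l)^2 + 44*cos(l) - 6)*sin(l)/(sin(l)^2 + 3*cos(l) - 5)^2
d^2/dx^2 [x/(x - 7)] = 14/(x - 7)^3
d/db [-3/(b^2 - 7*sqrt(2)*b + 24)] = 3*(2*b - 7*sqrt(2))/(b^2 - 7*sqrt(2)*b + 24)^2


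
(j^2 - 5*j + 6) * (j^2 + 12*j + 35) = j^4 + 7*j^3 - 19*j^2 - 103*j + 210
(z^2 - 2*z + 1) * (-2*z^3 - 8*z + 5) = -2*z^5 + 4*z^4 - 10*z^3 + 21*z^2 - 18*z + 5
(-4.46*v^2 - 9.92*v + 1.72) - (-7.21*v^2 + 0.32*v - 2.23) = 2.75*v^2 - 10.24*v + 3.95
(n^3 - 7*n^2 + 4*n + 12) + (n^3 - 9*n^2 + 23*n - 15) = 2*n^3 - 16*n^2 + 27*n - 3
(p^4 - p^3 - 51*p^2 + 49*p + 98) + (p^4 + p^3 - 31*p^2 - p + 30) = 2*p^4 - 82*p^2 + 48*p + 128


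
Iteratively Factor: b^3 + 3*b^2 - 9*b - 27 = (b - 3)*(b^2 + 6*b + 9) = (b - 3)*(b + 3)*(b + 3)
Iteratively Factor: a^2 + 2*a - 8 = (a - 2)*(a + 4)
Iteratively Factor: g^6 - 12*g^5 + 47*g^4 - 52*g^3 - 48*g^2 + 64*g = (g - 4)*(g^5 - 8*g^4 + 15*g^3 + 8*g^2 - 16*g) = (g - 4)*(g + 1)*(g^4 - 9*g^3 + 24*g^2 - 16*g) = g*(g - 4)*(g + 1)*(g^3 - 9*g^2 + 24*g - 16) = g*(g - 4)^2*(g + 1)*(g^2 - 5*g + 4) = g*(g - 4)^3*(g + 1)*(g - 1)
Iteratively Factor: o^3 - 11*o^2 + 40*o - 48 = (o - 4)*(o^2 - 7*o + 12) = (o - 4)^2*(o - 3)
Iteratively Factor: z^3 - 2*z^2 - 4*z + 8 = (z + 2)*(z^2 - 4*z + 4) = (z - 2)*(z + 2)*(z - 2)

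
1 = 1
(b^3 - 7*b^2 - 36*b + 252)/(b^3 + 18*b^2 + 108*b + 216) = (b^2 - 13*b + 42)/(b^2 + 12*b + 36)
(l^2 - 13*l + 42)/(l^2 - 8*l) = (l^2 - 13*l + 42)/(l*(l - 8))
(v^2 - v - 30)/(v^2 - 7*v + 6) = (v + 5)/(v - 1)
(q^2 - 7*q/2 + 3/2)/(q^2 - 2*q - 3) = (q - 1/2)/(q + 1)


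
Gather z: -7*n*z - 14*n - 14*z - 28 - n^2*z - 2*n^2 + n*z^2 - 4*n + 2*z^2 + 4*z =-2*n^2 - 18*n + z^2*(n + 2) + z*(-n^2 - 7*n - 10) - 28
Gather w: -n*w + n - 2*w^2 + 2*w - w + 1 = n - 2*w^2 + w*(1 - n) + 1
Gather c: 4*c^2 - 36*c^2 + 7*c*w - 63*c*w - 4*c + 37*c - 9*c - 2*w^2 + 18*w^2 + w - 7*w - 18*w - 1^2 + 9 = -32*c^2 + c*(24 - 56*w) + 16*w^2 - 24*w + 8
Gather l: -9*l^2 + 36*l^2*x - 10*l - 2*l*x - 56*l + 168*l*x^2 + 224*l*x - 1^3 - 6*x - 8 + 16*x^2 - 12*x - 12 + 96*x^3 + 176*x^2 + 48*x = l^2*(36*x - 9) + l*(168*x^2 + 222*x - 66) + 96*x^3 + 192*x^2 + 30*x - 21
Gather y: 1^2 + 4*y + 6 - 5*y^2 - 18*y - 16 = -5*y^2 - 14*y - 9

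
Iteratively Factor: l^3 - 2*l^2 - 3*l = (l - 3)*(l^2 + l) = l*(l - 3)*(l + 1)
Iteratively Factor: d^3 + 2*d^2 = (d)*(d^2 + 2*d) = d^2*(d + 2)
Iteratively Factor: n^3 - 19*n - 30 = (n + 3)*(n^2 - 3*n - 10) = (n + 2)*(n + 3)*(n - 5)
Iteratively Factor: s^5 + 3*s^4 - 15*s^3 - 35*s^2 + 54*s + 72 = (s + 3)*(s^4 - 15*s^2 + 10*s + 24) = (s - 2)*(s + 3)*(s^3 + 2*s^2 - 11*s - 12) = (s - 2)*(s + 3)*(s + 4)*(s^2 - 2*s - 3) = (s - 2)*(s + 1)*(s + 3)*(s + 4)*(s - 3)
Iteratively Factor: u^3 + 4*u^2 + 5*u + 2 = (u + 1)*(u^2 + 3*u + 2) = (u + 1)^2*(u + 2)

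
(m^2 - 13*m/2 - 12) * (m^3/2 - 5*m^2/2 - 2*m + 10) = m^5/2 - 23*m^4/4 + 33*m^3/4 + 53*m^2 - 41*m - 120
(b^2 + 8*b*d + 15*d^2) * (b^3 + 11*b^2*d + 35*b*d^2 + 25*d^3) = b^5 + 19*b^4*d + 138*b^3*d^2 + 470*b^2*d^3 + 725*b*d^4 + 375*d^5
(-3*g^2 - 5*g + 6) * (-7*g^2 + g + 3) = 21*g^4 + 32*g^3 - 56*g^2 - 9*g + 18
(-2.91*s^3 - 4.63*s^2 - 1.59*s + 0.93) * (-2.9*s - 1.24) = 8.439*s^4 + 17.0354*s^3 + 10.3522*s^2 - 0.7254*s - 1.1532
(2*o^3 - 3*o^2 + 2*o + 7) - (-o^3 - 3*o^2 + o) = 3*o^3 + o + 7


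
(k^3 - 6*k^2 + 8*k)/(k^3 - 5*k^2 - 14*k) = (-k^2 + 6*k - 8)/(-k^2 + 5*k + 14)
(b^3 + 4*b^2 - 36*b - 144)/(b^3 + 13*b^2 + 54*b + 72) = (b - 6)/(b + 3)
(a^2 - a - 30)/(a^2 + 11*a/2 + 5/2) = 2*(a - 6)/(2*a + 1)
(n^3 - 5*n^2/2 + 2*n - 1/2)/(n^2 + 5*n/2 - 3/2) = (n^2 - 2*n + 1)/(n + 3)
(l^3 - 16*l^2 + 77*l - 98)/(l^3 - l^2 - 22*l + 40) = (l^2 - 14*l + 49)/(l^2 + l - 20)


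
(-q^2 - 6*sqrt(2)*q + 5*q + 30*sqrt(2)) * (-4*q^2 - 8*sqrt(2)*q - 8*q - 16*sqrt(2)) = 4*q^4 - 12*q^3 + 32*sqrt(2)*q^3 - 96*sqrt(2)*q^2 + 56*q^2 - 320*sqrt(2)*q - 288*q - 960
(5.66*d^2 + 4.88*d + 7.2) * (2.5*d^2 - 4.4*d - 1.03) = 14.15*d^4 - 12.704*d^3 - 9.3018*d^2 - 36.7064*d - 7.416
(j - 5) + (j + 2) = 2*j - 3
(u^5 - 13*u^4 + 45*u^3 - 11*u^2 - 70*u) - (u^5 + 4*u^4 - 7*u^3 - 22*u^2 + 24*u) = -17*u^4 + 52*u^3 + 11*u^2 - 94*u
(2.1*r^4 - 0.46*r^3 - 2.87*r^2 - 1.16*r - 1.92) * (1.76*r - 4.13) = 3.696*r^5 - 9.4826*r^4 - 3.1514*r^3 + 9.8115*r^2 + 1.4116*r + 7.9296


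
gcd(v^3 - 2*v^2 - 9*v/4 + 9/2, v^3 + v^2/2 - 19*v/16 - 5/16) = 1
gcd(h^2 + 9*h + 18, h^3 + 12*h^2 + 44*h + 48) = h + 6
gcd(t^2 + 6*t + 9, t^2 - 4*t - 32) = 1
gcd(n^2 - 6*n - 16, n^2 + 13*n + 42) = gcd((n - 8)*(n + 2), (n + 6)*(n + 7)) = 1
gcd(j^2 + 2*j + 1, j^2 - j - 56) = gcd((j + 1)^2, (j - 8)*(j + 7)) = 1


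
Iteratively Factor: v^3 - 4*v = (v)*(v^2 - 4) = v*(v + 2)*(v - 2)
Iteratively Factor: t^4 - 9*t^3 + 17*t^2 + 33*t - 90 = (t - 5)*(t^3 - 4*t^2 - 3*t + 18) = (t - 5)*(t + 2)*(t^2 - 6*t + 9) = (t - 5)*(t - 3)*(t + 2)*(t - 3)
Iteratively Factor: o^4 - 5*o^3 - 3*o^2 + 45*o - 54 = (o + 3)*(o^3 - 8*o^2 + 21*o - 18) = (o - 3)*(o + 3)*(o^2 - 5*o + 6) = (o - 3)^2*(o + 3)*(o - 2)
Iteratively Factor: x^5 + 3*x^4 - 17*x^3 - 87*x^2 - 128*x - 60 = (x + 3)*(x^4 - 17*x^2 - 36*x - 20) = (x + 1)*(x + 3)*(x^3 - x^2 - 16*x - 20) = (x + 1)*(x + 2)*(x + 3)*(x^2 - 3*x - 10) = (x - 5)*(x + 1)*(x + 2)*(x + 3)*(x + 2)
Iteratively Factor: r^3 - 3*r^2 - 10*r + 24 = (r + 3)*(r^2 - 6*r + 8) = (r - 4)*(r + 3)*(r - 2)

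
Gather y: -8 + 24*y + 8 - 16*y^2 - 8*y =-16*y^2 + 16*y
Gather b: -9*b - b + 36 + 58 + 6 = 100 - 10*b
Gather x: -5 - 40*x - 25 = -40*x - 30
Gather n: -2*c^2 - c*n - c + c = -2*c^2 - c*n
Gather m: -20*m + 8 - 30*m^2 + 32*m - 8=-30*m^2 + 12*m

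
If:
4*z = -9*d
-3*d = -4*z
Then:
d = 0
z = 0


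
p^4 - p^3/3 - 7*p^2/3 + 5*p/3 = p*(p - 1)^2*(p + 5/3)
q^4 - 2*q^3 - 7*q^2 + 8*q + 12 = (q - 3)*(q - 2)*(q + 1)*(q + 2)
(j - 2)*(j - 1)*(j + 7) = j^3 + 4*j^2 - 19*j + 14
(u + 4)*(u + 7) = u^2 + 11*u + 28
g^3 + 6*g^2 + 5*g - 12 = (g - 1)*(g + 3)*(g + 4)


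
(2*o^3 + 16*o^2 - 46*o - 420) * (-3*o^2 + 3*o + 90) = -6*o^5 - 42*o^4 + 366*o^3 + 2562*o^2 - 5400*o - 37800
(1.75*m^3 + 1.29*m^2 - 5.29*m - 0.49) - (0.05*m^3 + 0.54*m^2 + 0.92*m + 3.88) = 1.7*m^3 + 0.75*m^2 - 6.21*m - 4.37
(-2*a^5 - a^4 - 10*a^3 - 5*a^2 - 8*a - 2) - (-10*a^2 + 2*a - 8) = -2*a^5 - a^4 - 10*a^3 + 5*a^2 - 10*a + 6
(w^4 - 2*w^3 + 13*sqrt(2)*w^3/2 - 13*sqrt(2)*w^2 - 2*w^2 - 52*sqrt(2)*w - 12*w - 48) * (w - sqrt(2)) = w^5 - 2*w^4 + 11*sqrt(2)*w^4/2 - 11*sqrt(2)*w^3 - 15*w^3 - 50*sqrt(2)*w^2 + 14*w^2 + 12*sqrt(2)*w + 56*w + 48*sqrt(2)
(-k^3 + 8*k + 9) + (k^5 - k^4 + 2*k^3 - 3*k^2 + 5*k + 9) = k^5 - k^4 + k^3 - 3*k^2 + 13*k + 18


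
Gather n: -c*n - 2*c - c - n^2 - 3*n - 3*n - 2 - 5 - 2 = -3*c - n^2 + n*(-c - 6) - 9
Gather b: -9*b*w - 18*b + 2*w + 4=b*(-9*w - 18) + 2*w + 4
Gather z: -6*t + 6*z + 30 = -6*t + 6*z + 30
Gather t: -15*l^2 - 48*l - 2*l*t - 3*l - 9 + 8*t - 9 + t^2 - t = -15*l^2 - 51*l + t^2 + t*(7 - 2*l) - 18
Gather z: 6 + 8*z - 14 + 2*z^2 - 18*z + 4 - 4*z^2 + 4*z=-2*z^2 - 6*z - 4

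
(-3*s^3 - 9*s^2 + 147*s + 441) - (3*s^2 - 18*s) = -3*s^3 - 12*s^2 + 165*s + 441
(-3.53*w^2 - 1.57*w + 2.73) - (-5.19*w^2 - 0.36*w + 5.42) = 1.66*w^2 - 1.21*w - 2.69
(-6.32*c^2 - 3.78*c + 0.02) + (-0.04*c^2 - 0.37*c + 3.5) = -6.36*c^2 - 4.15*c + 3.52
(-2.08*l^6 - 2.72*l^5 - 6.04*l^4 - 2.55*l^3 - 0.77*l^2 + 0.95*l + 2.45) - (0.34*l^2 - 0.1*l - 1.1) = -2.08*l^6 - 2.72*l^5 - 6.04*l^4 - 2.55*l^3 - 1.11*l^2 + 1.05*l + 3.55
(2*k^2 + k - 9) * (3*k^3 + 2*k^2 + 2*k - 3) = 6*k^5 + 7*k^4 - 21*k^3 - 22*k^2 - 21*k + 27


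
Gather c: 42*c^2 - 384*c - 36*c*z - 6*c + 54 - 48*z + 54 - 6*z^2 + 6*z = 42*c^2 + c*(-36*z - 390) - 6*z^2 - 42*z + 108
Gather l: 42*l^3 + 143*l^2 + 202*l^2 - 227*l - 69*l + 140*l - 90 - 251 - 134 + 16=42*l^3 + 345*l^2 - 156*l - 459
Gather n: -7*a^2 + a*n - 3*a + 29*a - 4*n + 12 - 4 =-7*a^2 + 26*a + n*(a - 4) + 8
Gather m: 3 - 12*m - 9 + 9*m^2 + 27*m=9*m^2 + 15*m - 6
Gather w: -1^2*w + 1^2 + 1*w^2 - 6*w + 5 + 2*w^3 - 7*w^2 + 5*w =2*w^3 - 6*w^2 - 2*w + 6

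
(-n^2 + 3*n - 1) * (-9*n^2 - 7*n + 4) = 9*n^4 - 20*n^3 - 16*n^2 + 19*n - 4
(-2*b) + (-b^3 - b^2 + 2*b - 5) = -b^3 - b^2 - 5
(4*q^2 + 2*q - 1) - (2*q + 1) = 4*q^2 - 2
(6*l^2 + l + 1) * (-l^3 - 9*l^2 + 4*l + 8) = -6*l^5 - 55*l^4 + 14*l^3 + 43*l^2 + 12*l + 8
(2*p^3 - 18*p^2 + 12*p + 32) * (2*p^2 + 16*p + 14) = 4*p^5 - 4*p^4 - 236*p^3 + 4*p^2 + 680*p + 448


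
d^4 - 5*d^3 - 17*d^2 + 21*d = d*(d - 7)*(d - 1)*(d + 3)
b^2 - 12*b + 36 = (b - 6)^2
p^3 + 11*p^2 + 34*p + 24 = (p + 1)*(p + 4)*(p + 6)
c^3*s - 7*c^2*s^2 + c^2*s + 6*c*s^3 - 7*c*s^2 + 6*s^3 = (c - 6*s)*(c - s)*(c*s + s)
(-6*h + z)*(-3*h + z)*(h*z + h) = 18*h^3*z + 18*h^3 - 9*h^2*z^2 - 9*h^2*z + h*z^3 + h*z^2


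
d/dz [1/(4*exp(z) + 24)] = -exp(z)/(4*(exp(z) + 6)^2)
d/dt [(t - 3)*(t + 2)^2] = (t + 2)*(3*t - 4)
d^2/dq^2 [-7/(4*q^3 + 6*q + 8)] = 21*(2*q*(2*q^3 + 3*q + 4) - 3*(2*q^2 + 1)^2)/(2*q^3 + 3*q + 4)^3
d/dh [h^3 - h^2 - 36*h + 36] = 3*h^2 - 2*h - 36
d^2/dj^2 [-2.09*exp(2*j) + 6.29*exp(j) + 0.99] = (6.29 - 8.36*exp(j))*exp(j)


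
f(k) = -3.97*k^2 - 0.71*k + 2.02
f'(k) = -7.94*k - 0.71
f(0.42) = 1.02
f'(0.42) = -4.04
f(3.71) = -55.26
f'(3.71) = -30.17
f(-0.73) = 0.42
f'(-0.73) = 5.09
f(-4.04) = -59.91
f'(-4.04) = 31.37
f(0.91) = -1.91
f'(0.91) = -7.94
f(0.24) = 1.62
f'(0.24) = -2.62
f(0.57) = 0.33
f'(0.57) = -5.24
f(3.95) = -62.73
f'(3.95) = -32.07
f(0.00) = 2.02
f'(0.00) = -0.71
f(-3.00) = -31.58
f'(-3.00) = 23.11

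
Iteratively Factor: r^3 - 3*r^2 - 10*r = (r - 5)*(r^2 + 2*r) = (r - 5)*(r + 2)*(r)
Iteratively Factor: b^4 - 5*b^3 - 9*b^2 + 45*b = (b + 3)*(b^3 - 8*b^2 + 15*b) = (b - 5)*(b + 3)*(b^2 - 3*b) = b*(b - 5)*(b + 3)*(b - 3)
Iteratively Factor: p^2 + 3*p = (p + 3)*(p)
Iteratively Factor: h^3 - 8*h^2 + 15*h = (h - 3)*(h^2 - 5*h) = (h - 5)*(h - 3)*(h)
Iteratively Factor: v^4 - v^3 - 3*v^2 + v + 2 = (v - 2)*(v^3 + v^2 - v - 1) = (v - 2)*(v + 1)*(v^2 - 1) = (v - 2)*(v + 1)^2*(v - 1)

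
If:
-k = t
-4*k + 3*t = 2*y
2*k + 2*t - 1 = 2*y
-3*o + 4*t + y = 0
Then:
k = 1/7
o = -5/14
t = -1/7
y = -1/2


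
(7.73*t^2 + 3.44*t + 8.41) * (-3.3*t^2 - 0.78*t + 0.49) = -25.509*t^4 - 17.3814*t^3 - 26.6485*t^2 - 4.8742*t + 4.1209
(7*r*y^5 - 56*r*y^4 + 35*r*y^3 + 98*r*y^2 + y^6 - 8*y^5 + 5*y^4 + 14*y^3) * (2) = 14*r*y^5 - 112*r*y^4 + 70*r*y^3 + 196*r*y^2 + 2*y^6 - 16*y^5 + 10*y^4 + 28*y^3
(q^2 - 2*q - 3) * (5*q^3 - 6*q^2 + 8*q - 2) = 5*q^5 - 16*q^4 + 5*q^3 - 20*q + 6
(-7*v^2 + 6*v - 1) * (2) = -14*v^2 + 12*v - 2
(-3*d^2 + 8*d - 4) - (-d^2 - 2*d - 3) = -2*d^2 + 10*d - 1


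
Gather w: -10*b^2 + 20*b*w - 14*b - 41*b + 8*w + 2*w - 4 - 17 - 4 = -10*b^2 - 55*b + w*(20*b + 10) - 25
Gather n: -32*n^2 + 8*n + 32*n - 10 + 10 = -32*n^2 + 40*n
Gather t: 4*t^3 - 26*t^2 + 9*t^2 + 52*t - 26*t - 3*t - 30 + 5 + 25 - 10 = 4*t^3 - 17*t^2 + 23*t - 10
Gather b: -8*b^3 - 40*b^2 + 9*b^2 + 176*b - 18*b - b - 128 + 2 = -8*b^3 - 31*b^2 + 157*b - 126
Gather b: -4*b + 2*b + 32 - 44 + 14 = 2 - 2*b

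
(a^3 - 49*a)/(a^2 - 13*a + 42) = a*(a + 7)/(a - 6)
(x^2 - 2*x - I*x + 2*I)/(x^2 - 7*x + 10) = (x - I)/(x - 5)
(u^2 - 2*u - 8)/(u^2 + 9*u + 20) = (u^2 - 2*u - 8)/(u^2 + 9*u + 20)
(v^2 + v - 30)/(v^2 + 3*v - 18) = (v - 5)/(v - 3)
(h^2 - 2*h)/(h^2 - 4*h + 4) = h/(h - 2)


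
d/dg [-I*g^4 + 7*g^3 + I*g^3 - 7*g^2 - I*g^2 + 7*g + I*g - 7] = -4*I*g^3 + 3*g^2*(7 + I) - 2*g*(7 + I) + 7 + I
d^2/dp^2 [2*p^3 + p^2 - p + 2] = 12*p + 2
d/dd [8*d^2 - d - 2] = 16*d - 1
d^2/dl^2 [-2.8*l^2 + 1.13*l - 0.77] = -5.60000000000000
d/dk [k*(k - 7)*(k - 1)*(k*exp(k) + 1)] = k^4*exp(k) - 4*k^3*exp(k) - 17*k^2*exp(k) + 3*k^2 + 14*k*exp(k) - 16*k + 7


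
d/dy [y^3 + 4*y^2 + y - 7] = 3*y^2 + 8*y + 1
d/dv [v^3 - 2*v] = 3*v^2 - 2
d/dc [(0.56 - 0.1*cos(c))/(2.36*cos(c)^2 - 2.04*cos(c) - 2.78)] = (-0.236*cos(c)^2 + 2.6432*cos(c) - 1.4204)*sin(c)/(5.5696*cos(c)^4 - 9.6288*cos(c)^3 - 8.96*cos(c)^2 + 11.3424*cos(c) + 7.7284)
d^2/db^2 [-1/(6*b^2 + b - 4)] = 2*(36*b^2 + 6*b - (12*b + 1)^2 - 24)/(6*b^2 + b - 4)^3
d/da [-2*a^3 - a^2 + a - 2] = -6*a^2 - 2*a + 1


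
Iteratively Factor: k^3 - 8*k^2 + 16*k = (k - 4)*(k^2 - 4*k) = k*(k - 4)*(k - 4)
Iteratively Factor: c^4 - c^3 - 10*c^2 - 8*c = (c + 1)*(c^3 - 2*c^2 - 8*c) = c*(c + 1)*(c^2 - 2*c - 8) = c*(c + 1)*(c + 2)*(c - 4)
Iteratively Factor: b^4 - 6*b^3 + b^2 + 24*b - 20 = (b - 1)*(b^3 - 5*b^2 - 4*b + 20) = (b - 1)*(b + 2)*(b^2 - 7*b + 10) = (b - 2)*(b - 1)*(b + 2)*(b - 5)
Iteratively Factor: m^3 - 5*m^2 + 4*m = (m - 4)*(m^2 - m) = (m - 4)*(m - 1)*(m)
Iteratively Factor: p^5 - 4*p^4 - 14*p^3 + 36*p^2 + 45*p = (p + 3)*(p^4 - 7*p^3 + 7*p^2 + 15*p) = (p - 3)*(p + 3)*(p^3 - 4*p^2 - 5*p) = p*(p - 3)*(p + 3)*(p^2 - 4*p - 5) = p*(p - 5)*(p - 3)*(p + 3)*(p + 1)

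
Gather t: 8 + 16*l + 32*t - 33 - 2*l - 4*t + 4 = 14*l + 28*t - 21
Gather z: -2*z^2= -2*z^2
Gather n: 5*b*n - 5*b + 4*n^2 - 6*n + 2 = -5*b + 4*n^2 + n*(5*b - 6) + 2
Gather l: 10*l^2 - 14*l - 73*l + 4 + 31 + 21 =10*l^2 - 87*l + 56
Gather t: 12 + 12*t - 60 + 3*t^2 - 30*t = 3*t^2 - 18*t - 48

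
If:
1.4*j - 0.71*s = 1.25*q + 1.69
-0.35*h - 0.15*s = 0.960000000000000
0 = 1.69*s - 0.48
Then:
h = -2.86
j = 0.892857142857143*q + 1.35118343195266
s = 0.28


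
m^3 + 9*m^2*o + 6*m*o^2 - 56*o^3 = (m - 2*o)*(m + 4*o)*(m + 7*o)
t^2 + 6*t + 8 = (t + 2)*(t + 4)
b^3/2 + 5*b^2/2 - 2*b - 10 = (b/2 + 1)*(b - 2)*(b + 5)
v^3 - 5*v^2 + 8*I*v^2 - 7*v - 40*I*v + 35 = (v - 5)*(v + I)*(v + 7*I)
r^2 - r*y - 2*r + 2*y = (r - 2)*(r - y)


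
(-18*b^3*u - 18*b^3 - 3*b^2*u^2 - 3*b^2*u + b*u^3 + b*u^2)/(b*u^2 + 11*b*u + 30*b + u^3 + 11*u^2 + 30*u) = b*(-18*b^2*u - 18*b^2 - 3*b*u^2 - 3*b*u + u^3 + u^2)/(b*u^2 + 11*b*u + 30*b + u^3 + 11*u^2 + 30*u)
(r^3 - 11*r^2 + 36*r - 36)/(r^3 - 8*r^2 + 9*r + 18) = (r - 2)/(r + 1)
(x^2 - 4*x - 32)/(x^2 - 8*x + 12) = (x^2 - 4*x - 32)/(x^2 - 8*x + 12)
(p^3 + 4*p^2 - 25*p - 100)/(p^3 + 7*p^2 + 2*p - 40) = (p - 5)/(p - 2)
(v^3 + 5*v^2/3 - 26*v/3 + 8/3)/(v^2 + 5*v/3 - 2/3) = (v^2 + 2*v - 8)/(v + 2)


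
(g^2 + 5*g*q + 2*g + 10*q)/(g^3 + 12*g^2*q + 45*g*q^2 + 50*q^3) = (g + 2)/(g^2 + 7*g*q + 10*q^2)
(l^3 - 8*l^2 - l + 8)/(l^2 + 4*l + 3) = (l^2 - 9*l + 8)/(l + 3)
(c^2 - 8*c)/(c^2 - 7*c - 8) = c/(c + 1)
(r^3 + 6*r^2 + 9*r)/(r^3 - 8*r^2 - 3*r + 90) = r*(r + 3)/(r^2 - 11*r + 30)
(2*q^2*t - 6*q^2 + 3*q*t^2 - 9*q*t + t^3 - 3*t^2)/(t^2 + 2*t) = (2*q^2*t - 6*q^2 + 3*q*t^2 - 9*q*t + t^3 - 3*t^2)/(t*(t + 2))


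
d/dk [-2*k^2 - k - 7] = -4*k - 1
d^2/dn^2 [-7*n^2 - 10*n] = -14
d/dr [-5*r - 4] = -5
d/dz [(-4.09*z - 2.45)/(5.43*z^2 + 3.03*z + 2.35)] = (22.2087*z^2 + 26.607*z - 2.188)/(29.4849*z^4 + 32.9058*z^3 + 34.7019*z^2 + 14.241*z + 5.5225)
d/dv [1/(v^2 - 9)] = -2*v/(v^2 - 9)^2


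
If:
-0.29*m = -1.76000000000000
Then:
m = 6.07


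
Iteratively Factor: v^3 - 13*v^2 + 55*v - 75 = (v - 5)*(v^2 - 8*v + 15) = (v - 5)^2*(v - 3)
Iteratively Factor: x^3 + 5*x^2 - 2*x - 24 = (x + 3)*(x^2 + 2*x - 8) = (x - 2)*(x + 3)*(x + 4)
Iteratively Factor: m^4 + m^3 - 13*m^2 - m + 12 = (m - 1)*(m^3 + 2*m^2 - 11*m - 12) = (m - 1)*(m + 4)*(m^2 - 2*m - 3) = (m - 1)*(m + 1)*(m + 4)*(m - 3)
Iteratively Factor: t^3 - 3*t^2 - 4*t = (t - 4)*(t^2 + t) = t*(t - 4)*(t + 1)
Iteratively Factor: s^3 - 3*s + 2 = (s + 2)*(s^2 - 2*s + 1) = (s - 1)*(s + 2)*(s - 1)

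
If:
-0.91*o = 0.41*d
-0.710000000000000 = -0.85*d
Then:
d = 0.84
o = -0.38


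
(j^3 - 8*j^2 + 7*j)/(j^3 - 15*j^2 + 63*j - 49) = j/(j - 7)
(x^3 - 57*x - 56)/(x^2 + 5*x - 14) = (x^2 - 7*x - 8)/(x - 2)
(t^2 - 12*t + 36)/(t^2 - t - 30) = (t - 6)/(t + 5)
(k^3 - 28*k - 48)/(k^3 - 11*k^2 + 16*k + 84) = (k + 4)/(k - 7)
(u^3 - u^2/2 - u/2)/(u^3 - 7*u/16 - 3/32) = 16*u*(u - 1)/(16*u^2 - 8*u - 3)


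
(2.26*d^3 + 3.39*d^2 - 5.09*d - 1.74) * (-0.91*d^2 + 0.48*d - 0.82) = -2.0566*d^5 - 2.0001*d^4 + 4.4059*d^3 - 3.6396*d^2 + 3.3386*d + 1.4268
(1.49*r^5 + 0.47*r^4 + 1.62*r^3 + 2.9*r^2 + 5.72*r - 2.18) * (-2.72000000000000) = -4.0528*r^5 - 1.2784*r^4 - 4.4064*r^3 - 7.888*r^2 - 15.5584*r + 5.9296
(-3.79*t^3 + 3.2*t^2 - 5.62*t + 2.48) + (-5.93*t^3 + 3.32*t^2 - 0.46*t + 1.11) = -9.72*t^3 + 6.52*t^2 - 6.08*t + 3.59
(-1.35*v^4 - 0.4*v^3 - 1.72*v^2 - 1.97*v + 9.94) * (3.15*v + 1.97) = -4.2525*v^5 - 3.9195*v^4 - 6.206*v^3 - 9.5939*v^2 + 27.4301*v + 19.5818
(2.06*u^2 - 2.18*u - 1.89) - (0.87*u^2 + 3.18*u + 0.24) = 1.19*u^2 - 5.36*u - 2.13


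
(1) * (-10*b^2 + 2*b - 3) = -10*b^2 + 2*b - 3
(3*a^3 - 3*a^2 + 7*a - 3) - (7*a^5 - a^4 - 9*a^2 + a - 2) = -7*a^5 + a^4 + 3*a^3 + 6*a^2 + 6*a - 1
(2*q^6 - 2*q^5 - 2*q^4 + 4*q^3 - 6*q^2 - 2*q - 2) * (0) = 0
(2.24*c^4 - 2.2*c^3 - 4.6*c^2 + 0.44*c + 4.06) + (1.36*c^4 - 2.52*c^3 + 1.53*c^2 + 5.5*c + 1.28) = 3.6*c^4 - 4.72*c^3 - 3.07*c^2 + 5.94*c + 5.34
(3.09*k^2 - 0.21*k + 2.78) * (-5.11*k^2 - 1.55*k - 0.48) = -15.7899*k^4 - 3.7164*k^3 - 15.3635*k^2 - 4.2082*k - 1.3344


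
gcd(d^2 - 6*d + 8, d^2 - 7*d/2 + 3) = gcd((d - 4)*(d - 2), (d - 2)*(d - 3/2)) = d - 2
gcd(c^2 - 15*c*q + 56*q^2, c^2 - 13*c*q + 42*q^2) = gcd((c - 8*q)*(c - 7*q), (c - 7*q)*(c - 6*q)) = -c + 7*q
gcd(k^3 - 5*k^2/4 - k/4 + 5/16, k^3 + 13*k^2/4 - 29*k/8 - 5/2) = k^2 - 3*k/4 - 5/8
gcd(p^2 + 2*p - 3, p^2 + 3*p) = p + 3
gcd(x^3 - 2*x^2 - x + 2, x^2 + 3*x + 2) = x + 1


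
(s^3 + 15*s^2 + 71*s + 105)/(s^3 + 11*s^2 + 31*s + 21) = (s + 5)/(s + 1)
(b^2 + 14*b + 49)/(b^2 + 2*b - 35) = (b + 7)/(b - 5)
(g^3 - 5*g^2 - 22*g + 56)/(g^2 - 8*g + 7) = (g^2 + 2*g - 8)/(g - 1)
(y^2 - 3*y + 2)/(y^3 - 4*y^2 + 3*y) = (y - 2)/(y*(y - 3))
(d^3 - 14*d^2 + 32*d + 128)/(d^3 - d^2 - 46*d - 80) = (d - 8)/(d + 5)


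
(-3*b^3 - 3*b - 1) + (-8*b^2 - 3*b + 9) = -3*b^3 - 8*b^2 - 6*b + 8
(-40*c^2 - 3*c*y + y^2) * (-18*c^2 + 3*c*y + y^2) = 720*c^4 - 66*c^3*y - 67*c^2*y^2 + y^4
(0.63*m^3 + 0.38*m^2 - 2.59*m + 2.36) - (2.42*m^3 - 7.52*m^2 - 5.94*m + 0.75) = -1.79*m^3 + 7.9*m^2 + 3.35*m + 1.61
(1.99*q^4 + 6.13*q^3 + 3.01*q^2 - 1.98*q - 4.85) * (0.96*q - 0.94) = 1.9104*q^5 + 4.0142*q^4 - 2.8726*q^3 - 4.7302*q^2 - 2.7948*q + 4.559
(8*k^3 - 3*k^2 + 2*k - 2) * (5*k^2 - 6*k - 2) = 40*k^5 - 63*k^4 + 12*k^3 - 16*k^2 + 8*k + 4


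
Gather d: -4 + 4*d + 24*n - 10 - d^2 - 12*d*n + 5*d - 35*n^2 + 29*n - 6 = -d^2 + d*(9 - 12*n) - 35*n^2 + 53*n - 20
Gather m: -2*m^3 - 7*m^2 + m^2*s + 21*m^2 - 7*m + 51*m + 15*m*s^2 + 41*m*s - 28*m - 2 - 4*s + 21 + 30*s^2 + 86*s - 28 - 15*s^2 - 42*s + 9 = -2*m^3 + m^2*(s + 14) + m*(15*s^2 + 41*s + 16) + 15*s^2 + 40*s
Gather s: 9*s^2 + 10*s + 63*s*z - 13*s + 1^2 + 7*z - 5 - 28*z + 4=9*s^2 + s*(63*z - 3) - 21*z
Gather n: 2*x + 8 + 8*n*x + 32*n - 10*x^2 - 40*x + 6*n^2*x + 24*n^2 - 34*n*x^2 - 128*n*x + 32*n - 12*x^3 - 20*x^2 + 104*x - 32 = n^2*(6*x + 24) + n*(-34*x^2 - 120*x + 64) - 12*x^3 - 30*x^2 + 66*x - 24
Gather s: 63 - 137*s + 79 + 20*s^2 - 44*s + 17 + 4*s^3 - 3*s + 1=4*s^3 + 20*s^2 - 184*s + 160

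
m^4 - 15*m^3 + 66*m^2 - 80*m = m*(m - 8)*(m - 5)*(m - 2)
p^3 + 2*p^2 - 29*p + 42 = (p - 3)*(p - 2)*(p + 7)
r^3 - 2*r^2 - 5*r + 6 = (r - 3)*(r - 1)*(r + 2)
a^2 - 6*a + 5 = (a - 5)*(a - 1)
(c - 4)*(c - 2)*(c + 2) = c^3 - 4*c^2 - 4*c + 16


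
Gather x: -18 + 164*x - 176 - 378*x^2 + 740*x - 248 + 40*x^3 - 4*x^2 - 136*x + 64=40*x^3 - 382*x^2 + 768*x - 378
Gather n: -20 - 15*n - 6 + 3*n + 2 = -12*n - 24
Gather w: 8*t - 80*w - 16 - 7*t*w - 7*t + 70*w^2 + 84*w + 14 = t + 70*w^2 + w*(4 - 7*t) - 2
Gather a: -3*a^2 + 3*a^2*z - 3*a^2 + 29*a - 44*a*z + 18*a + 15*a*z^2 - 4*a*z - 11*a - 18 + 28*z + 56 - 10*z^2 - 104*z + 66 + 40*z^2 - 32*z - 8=a^2*(3*z - 6) + a*(15*z^2 - 48*z + 36) + 30*z^2 - 108*z + 96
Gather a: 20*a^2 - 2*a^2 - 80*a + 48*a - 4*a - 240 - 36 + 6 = 18*a^2 - 36*a - 270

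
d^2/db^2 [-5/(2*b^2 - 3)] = 60*(-2*b^2 - 1)/(2*b^2 - 3)^3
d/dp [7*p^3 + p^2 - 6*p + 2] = 21*p^2 + 2*p - 6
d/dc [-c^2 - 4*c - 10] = -2*c - 4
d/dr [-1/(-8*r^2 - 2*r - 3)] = 2*(-8*r - 1)/(8*r^2 + 2*r + 3)^2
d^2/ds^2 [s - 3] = 0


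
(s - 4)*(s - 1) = s^2 - 5*s + 4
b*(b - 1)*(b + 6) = b^3 + 5*b^2 - 6*b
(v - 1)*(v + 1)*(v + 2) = v^3 + 2*v^2 - v - 2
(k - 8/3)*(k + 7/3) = k^2 - k/3 - 56/9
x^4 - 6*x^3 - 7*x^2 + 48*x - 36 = (x - 6)*(x - 2)*(x - 1)*(x + 3)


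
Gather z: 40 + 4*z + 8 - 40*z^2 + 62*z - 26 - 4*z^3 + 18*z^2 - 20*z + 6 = -4*z^3 - 22*z^2 + 46*z + 28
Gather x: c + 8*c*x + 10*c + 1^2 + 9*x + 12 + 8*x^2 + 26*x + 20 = 11*c + 8*x^2 + x*(8*c + 35) + 33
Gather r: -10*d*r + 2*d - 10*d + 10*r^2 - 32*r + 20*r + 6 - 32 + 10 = -8*d + 10*r^2 + r*(-10*d - 12) - 16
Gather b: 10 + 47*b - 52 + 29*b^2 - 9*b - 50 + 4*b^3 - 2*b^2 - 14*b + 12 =4*b^3 + 27*b^2 + 24*b - 80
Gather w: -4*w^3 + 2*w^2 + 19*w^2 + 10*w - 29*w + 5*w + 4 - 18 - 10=-4*w^3 + 21*w^2 - 14*w - 24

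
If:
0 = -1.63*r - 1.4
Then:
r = -0.86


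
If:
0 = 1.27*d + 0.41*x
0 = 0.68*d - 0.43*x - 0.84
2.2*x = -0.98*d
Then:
No Solution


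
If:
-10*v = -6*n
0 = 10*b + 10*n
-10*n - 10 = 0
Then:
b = 1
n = -1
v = -3/5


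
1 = 1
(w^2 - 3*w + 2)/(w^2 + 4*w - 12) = (w - 1)/(w + 6)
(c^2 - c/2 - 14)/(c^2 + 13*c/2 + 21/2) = (c - 4)/(c + 3)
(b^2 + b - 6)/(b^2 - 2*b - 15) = (b - 2)/(b - 5)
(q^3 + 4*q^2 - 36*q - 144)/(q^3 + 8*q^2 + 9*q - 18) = (q^2 - 2*q - 24)/(q^2 + 2*q - 3)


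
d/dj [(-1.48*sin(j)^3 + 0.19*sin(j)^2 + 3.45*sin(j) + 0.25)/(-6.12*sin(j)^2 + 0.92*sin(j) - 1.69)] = (9.0576*sin(j)^4 - 2.7232*sin(j)^3 + 28.7924*sin(j)^2 + 2.4178*sin(j) - 6.0605)*cos(j)/(37.4544*sin(j)^4 - 11.2608*sin(j)^3 + 21.532*sin(j)^2 - 3.1096*sin(j) + 2.8561)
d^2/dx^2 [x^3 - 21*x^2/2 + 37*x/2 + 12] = 6*x - 21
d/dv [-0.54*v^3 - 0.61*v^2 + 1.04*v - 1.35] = -1.62*v^2 - 1.22*v + 1.04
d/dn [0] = 0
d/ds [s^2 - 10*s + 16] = 2*s - 10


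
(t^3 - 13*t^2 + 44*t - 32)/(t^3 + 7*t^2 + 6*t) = (t^3 - 13*t^2 + 44*t - 32)/(t*(t^2 + 7*t + 6))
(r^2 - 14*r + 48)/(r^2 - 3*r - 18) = (r - 8)/(r + 3)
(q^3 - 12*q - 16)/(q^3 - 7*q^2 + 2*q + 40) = (q + 2)/(q - 5)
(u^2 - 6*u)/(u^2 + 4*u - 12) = u*(u - 6)/(u^2 + 4*u - 12)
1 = 1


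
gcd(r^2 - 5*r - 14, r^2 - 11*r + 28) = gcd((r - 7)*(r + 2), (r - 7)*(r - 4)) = r - 7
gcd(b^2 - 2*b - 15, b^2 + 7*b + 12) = b + 3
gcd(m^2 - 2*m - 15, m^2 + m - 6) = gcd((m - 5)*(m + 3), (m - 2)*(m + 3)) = m + 3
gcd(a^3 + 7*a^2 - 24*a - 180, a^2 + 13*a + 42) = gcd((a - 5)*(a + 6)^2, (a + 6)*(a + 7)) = a + 6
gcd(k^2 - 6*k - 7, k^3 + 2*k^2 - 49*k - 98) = k - 7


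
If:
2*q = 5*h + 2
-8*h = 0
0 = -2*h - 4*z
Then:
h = 0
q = 1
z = 0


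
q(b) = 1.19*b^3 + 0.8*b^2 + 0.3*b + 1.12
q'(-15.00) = 779.55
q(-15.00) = -3839.63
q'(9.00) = 303.87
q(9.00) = 936.13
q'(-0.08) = 0.19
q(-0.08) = 1.10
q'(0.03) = 0.35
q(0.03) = 1.13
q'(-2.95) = 26.65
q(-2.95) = -23.35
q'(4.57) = 82.17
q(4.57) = 132.78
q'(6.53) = 162.98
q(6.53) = 368.54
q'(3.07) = 38.86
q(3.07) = 44.01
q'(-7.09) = 168.41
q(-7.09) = -384.91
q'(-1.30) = 4.25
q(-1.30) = -0.53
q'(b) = 3.57*b^2 + 1.6*b + 0.3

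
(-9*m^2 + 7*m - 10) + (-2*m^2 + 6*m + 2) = -11*m^2 + 13*m - 8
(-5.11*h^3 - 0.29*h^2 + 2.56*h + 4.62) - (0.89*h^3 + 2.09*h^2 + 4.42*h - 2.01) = -6.0*h^3 - 2.38*h^2 - 1.86*h + 6.63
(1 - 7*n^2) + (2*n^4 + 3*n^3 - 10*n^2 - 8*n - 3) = 2*n^4 + 3*n^3 - 17*n^2 - 8*n - 2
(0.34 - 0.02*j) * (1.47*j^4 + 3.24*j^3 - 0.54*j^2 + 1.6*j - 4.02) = -0.0294*j^5 + 0.435*j^4 + 1.1124*j^3 - 0.2156*j^2 + 0.6244*j - 1.3668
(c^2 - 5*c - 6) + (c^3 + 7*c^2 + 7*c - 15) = c^3 + 8*c^2 + 2*c - 21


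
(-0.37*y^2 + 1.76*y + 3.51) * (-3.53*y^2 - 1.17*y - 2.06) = 1.3061*y^4 - 5.7799*y^3 - 13.6873*y^2 - 7.7323*y - 7.2306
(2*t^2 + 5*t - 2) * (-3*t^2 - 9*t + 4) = -6*t^4 - 33*t^3 - 31*t^2 + 38*t - 8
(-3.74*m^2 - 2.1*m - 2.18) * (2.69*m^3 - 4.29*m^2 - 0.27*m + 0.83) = -10.0606*m^5 + 10.3956*m^4 + 4.1546*m^3 + 6.815*m^2 - 1.1544*m - 1.8094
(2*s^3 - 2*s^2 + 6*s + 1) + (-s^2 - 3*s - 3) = 2*s^3 - 3*s^2 + 3*s - 2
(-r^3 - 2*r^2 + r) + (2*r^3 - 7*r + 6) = r^3 - 2*r^2 - 6*r + 6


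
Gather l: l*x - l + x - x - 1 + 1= l*(x - 1)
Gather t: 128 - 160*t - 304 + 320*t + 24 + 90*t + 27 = 250*t - 125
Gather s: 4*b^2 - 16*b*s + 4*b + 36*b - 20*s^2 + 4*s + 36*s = 4*b^2 + 40*b - 20*s^2 + s*(40 - 16*b)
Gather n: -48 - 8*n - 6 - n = -9*n - 54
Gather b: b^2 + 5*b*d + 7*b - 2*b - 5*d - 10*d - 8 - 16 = b^2 + b*(5*d + 5) - 15*d - 24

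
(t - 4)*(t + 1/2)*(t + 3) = t^3 - t^2/2 - 25*t/2 - 6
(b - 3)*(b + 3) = b^2 - 9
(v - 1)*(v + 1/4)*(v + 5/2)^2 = v^4 + 17*v^3/4 + 9*v^2/4 - 95*v/16 - 25/16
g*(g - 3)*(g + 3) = g^3 - 9*g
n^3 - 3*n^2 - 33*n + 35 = (n - 7)*(n - 1)*(n + 5)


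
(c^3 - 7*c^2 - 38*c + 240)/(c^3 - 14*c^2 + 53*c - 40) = (c + 6)/(c - 1)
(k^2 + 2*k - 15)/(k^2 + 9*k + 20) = (k - 3)/(k + 4)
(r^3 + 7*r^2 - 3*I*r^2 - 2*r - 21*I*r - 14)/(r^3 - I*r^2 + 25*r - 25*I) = (r^2 + r*(7 - 2*I) - 14*I)/(r^2 + 25)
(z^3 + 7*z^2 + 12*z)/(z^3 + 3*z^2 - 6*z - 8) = z*(z + 3)/(z^2 - z - 2)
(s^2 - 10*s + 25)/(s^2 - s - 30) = (-s^2 + 10*s - 25)/(-s^2 + s + 30)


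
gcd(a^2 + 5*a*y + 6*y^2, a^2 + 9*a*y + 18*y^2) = a + 3*y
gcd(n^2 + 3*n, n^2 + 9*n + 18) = n + 3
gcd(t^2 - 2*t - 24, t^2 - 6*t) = t - 6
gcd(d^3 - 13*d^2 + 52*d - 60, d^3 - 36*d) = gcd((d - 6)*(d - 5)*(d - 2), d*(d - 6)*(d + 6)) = d - 6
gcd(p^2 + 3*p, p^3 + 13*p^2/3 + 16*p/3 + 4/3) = 1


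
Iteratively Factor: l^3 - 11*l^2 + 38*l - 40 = (l - 4)*(l^2 - 7*l + 10) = (l - 4)*(l - 2)*(l - 5)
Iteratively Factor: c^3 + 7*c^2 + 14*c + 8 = (c + 2)*(c^2 + 5*c + 4) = (c + 2)*(c + 4)*(c + 1)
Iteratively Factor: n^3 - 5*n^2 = (n - 5)*(n^2) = n*(n - 5)*(n)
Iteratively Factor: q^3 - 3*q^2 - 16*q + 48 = (q - 4)*(q^2 + q - 12) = (q - 4)*(q + 4)*(q - 3)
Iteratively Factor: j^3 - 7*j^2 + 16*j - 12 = (j - 2)*(j^2 - 5*j + 6) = (j - 3)*(j - 2)*(j - 2)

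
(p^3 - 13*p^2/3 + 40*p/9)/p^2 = p - 13/3 + 40/(9*p)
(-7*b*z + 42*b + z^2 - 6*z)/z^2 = -7*b/z + 42*b/z^2 + 1 - 6/z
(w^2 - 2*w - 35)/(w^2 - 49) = (w + 5)/(w + 7)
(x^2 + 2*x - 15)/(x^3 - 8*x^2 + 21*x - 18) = (x + 5)/(x^2 - 5*x + 6)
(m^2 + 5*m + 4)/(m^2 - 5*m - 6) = (m + 4)/(m - 6)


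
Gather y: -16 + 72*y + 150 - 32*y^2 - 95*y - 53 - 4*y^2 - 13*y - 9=-36*y^2 - 36*y + 72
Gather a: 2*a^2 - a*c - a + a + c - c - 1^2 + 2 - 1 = 2*a^2 - a*c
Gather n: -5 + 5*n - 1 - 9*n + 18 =12 - 4*n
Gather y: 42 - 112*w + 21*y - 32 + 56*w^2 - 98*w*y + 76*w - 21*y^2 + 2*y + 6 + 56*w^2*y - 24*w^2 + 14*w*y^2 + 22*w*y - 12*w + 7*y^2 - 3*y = 32*w^2 - 48*w + y^2*(14*w - 14) + y*(56*w^2 - 76*w + 20) + 16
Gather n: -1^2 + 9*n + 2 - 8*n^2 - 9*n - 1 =-8*n^2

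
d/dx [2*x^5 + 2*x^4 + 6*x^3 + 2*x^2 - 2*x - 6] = 10*x^4 + 8*x^3 + 18*x^2 + 4*x - 2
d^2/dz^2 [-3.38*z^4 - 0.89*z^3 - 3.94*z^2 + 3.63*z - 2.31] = -40.56*z^2 - 5.34*z - 7.88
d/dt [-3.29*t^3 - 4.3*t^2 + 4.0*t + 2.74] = -9.87*t^2 - 8.6*t + 4.0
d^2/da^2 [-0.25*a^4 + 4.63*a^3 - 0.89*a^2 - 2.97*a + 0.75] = -3.0*a^2 + 27.78*a - 1.78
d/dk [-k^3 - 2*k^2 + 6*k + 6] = -3*k^2 - 4*k + 6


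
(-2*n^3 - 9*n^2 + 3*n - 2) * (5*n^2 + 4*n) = -10*n^5 - 53*n^4 - 21*n^3 + 2*n^2 - 8*n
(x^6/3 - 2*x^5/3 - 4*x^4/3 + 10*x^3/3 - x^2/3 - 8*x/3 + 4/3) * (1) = x^6/3 - 2*x^5/3 - 4*x^4/3 + 10*x^3/3 - x^2/3 - 8*x/3 + 4/3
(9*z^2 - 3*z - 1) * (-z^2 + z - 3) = -9*z^4 + 12*z^3 - 29*z^2 + 8*z + 3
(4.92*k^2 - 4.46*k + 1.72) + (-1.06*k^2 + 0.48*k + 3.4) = 3.86*k^2 - 3.98*k + 5.12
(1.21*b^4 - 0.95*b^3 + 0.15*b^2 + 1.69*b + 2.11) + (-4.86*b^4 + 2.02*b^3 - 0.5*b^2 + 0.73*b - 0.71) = -3.65*b^4 + 1.07*b^3 - 0.35*b^2 + 2.42*b + 1.4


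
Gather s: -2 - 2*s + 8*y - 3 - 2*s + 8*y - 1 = -4*s + 16*y - 6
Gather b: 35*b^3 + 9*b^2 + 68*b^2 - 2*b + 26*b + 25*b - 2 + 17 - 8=35*b^3 + 77*b^2 + 49*b + 7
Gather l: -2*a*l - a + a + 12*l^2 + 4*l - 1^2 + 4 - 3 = 12*l^2 + l*(4 - 2*a)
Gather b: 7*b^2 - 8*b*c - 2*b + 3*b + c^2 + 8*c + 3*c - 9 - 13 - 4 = 7*b^2 + b*(1 - 8*c) + c^2 + 11*c - 26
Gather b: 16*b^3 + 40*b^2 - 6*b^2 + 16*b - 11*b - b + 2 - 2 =16*b^3 + 34*b^2 + 4*b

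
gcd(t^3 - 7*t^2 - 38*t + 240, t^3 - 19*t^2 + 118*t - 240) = t^2 - 13*t + 40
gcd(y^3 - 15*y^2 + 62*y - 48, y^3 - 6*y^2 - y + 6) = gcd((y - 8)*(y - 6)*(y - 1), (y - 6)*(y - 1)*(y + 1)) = y^2 - 7*y + 6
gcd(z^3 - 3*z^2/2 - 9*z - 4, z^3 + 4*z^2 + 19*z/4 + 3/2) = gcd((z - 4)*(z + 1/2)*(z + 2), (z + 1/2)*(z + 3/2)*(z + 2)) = z^2 + 5*z/2 + 1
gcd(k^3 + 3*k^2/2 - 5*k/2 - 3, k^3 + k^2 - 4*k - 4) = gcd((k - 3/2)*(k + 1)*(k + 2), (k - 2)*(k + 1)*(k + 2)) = k^2 + 3*k + 2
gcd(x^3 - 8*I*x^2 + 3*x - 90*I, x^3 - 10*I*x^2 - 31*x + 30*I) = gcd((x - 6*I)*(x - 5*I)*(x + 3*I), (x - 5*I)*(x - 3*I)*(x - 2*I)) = x - 5*I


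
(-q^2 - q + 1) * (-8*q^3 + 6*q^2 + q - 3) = 8*q^5 + 2*q^4 - 15*q^3 + 8*q^2 + 4*q - 3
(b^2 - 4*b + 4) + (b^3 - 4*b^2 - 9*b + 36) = b^3 - 3*b^2 - 13*b + 40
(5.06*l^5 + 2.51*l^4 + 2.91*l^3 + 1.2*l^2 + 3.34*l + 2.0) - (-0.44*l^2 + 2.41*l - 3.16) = 5.06*l^5 + 2.51*l^4 + 2.91*l^3 + 1.64*l^2 + 0.93*l + 5.16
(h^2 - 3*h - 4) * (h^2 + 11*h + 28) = h^4 + 8*h^3 - 9*h^2 - 128*h - 112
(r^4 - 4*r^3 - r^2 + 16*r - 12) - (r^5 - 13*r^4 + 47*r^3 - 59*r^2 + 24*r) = -r^5 + 14*r^4 - 51*r^3 + 58*r^2 - 8*r - 12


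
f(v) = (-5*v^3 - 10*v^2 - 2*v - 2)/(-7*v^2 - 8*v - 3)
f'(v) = (14*v + 8)*(-5*v^3 - 10*v^2 - 2*v - 2)/(-7*v^2 - 8*v - 3)^2 + (-15*v^2 - 20*v - 2)/(-7*v^2 - 8*v - 3) = (35*v^4 + 80*v^3 + 111*v^2 + 32*v - 10)/(49*v^4 + 112*v^3 + 106*v^2 + 48*v + 9)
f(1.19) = 1.20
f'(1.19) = 0.78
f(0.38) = 0.64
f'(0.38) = 0.47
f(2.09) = 1.90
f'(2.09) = 0.77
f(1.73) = 1.62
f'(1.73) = 0.77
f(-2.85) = -1.03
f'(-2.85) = 0.92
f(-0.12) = 0.89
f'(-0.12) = -2.70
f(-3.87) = -1.90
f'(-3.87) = 0.80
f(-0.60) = 4.61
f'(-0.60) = -3.83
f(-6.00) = -3.53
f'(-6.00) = 0.74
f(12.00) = 9.13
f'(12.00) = 0.72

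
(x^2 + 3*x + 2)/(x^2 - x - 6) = (x + 1)/(x - 3)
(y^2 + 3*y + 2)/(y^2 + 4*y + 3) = (y + 2)/(y + 3)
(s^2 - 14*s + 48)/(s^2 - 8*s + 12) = (s - 8)/(s - 2)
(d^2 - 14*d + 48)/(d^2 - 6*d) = (d - 8)/d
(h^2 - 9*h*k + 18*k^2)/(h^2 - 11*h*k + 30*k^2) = (h - 3*k)/(h - 5*k)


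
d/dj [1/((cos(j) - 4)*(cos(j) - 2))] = 2*(cos(j) - 3)*sin(j)/((cos(j) - 4)^2*(cos(j) - 2)^2)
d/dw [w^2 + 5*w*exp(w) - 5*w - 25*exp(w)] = 5*w*exp(w) + 2*w - 20*exp(w) - 5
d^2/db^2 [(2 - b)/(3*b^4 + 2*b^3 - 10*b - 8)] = 4*(-2*(b - 2)*(6*b^3 + 3*b^2 - 5)^2 + (6*b^3 + 3*b^2 + 3*b*(b - 2)*(3*b + 1) - 5)*(3*b^4 + 2*b^3 - 10*b - 8))/(3*b^4 + 2*b^3 - 10*b - 8)^3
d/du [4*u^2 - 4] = 8*u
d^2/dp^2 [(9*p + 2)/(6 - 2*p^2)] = (p^2*(-36*p - 8) + (27*p + 2)*(p^2 - 3))/(p^2 - 3)^3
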